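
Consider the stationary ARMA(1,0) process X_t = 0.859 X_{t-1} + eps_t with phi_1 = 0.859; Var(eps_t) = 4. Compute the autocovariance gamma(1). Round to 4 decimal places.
\gamma(1) = 13.1085

Multiply the model equation by X_{t-k} and take expectations. With theta_0 = psi_0 = 1 and psi_j the MA(infinity) weights, this gives
  gamma(k) - sum_i phi_i gamma(k-i) = c_k,
  c_k = sigma^2 * sum_{j=k..q} theta_j psi_{j-k}   (c_k = 0 for k > q),
using gamma(-m) = gamma(m).
Pure AR (q = 0): c_0 = sigma^2 = 4, c_k = 0 for k >= 1.
Equations for k = 0 and k = 1 (AR order 1):
  gamma(0) = phi_1 gamma(1) + c_0
  gamma(1) = phi_1 gamma(0) + c_1
Substituting the second into the first: gamma(0) (1 - phi_1^2) = c_0 + phi_1 c_1, so
  gamma(0) = c_0 / (1 - phi_1^2) = 4 / (1 - (0.859)^2) = 4 / 0.262119 = 15.260244.
  gamma(1) = phi_1 gamma(0) = (0.859)(15.260244) = 13.10855.
Therefore gamma(1) = 13.1085 (to 4 decimal places).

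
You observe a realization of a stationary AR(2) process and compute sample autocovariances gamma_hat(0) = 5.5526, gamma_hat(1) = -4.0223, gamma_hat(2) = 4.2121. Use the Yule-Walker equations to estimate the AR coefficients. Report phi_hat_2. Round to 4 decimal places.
\hat\phi_{2} = 0.4920

The Yule-Walker equations for an AR(p) process read, in matrix form,
  Gamma_p phi = r_p,   with   (Gamma_p)_{ij} = gamma(|i - j|),
                       (r_p)_i = gamma(i),   i,j = 1..p.
Substitute the sample gammas (Toeplitz matrix and right-hand side of size 2):
  Gamma_p = [[5.5526, -4.0223], [-4.0223, 5.5526]]
  r_p     = [-4.0223, 4.2121]
Written out:
  5.5526 phi_1 - 4.0223 phi_2 = -4.0223
  -4.0223 phi_1 + 5.5526 phi_2 = 4.2121
Solve by Cramer's rule:
  det = gamma(0)^2 - gamma(1)^2 = (5.5526)^2 - (-4.0223)^2 = 30.83136676 - 16.17889729 = 14.65246947
  phi_hat_1 = [gamma(1) gamma(0) - gamma(1) gamma(2)] / det = [(-4.0223)(5.5526) - (-4.0223)(4.2121)] / 14.65246947 = -5.39189315 / 14.65246947 = -0.368
  phi_hat_2 = [gamma(0) gamma(2) - gamma(1)^2] / det = [(5.5526)(4.2121) - (-4.0223)^2] / 14.65246947 = 7.20920917 / 14.65246947 = 0.492
So phi_hat = [-0.3680, 0.4920].
Therefore phi_hat_2 = 0.4920.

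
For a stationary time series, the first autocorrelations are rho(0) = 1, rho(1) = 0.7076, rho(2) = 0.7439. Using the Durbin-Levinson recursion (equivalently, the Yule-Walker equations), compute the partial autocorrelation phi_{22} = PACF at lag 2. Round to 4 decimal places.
\phi_{22} = 0.4871

The PACF at lag k is phi_{kk}, the last component of the solution
to the Yule-Walker system G_k phi = r_k where
  (G_k)_{ij} = rho(|i - j|), (r_k)_i = rho(i), i,j = 1..k.
Equivalently, Durbin-Levinson gives phi_{kk} iteratively:
  phi_{11} = rho(1)
  phi_{kk} = [rho(k) - sum_{j=1..k-1} phi_{k-1,j} rho(k-j)]
            / [1 - sum_{j=1..k-1} phi_{k-1,j} rho(j)],
  phi_{k,j} = phi_{k-1,j} - phi_{kk} phi_{k-1,k-j},  j = 1..k-1.
Step k = 1:
  phi_11 = rho(1) = 0.7076.
Step k = 2:
  phi_22 = [rho(2) - phi_11 rho(1)] / [1 - phi_11 rho(1)] = [0.7439 - (0.7076)(0.7076)] / [1 - (0.7076)(0.7076)]
         = 0.24320224 / 0.49930224 = 0.4871.
Therefore phi_{22} = 0.4871.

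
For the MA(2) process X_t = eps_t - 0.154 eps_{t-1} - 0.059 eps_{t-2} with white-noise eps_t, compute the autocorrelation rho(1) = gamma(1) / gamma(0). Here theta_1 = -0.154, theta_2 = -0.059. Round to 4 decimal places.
\rho(1) = -0.1411

For an MA(q) process with theta_0 = 1, the autocovariance is
  gamma(k) = sigma^2 * sum_{i=0..q-k} theta_i * theta_{i+k},
and rho(k) = gamma(k) / gamma(0). Sigma^2 cancels.
  numerator   = (1)*(-0.154) + (-0.154)*(-0.059) = -0.144914.
  denominator = (1)^2 + (-0.154)^2 + (-0.059)^2 = 1.027197.
  rho(1) = -0.144914 / 1.027197 = -0.1411.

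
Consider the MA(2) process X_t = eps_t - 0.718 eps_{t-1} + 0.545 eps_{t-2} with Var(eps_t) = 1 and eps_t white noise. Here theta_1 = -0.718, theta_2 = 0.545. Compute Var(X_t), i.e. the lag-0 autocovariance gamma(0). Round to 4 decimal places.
\gamma(0) = 1.8125

For an MA(q) process X_t = eps_t + sum_i theta_i eps_{t-i} with
Var(eps_t) = sigma^2, the variance is
  gamma(0) = sigma^2 * (1 + sum_i theta_i^2).
  sum_i theta_i^2 = (-0.718)^2 + (0.545)^2 = 0.515524 + 0.297025 = 0.812549.
  gamma(0) = 1 * (1 + 0.812549) = 1 * 1.812549 = 1.812549, which rounds to 1.8125.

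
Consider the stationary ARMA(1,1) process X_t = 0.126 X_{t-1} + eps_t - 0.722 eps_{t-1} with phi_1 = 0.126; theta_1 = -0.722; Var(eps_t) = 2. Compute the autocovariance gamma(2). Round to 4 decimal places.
\gamma(2) = -0.1387

Multiply the model equation by X_{t-k} and take expectations. With theta_0 = psi_0 = 1 and psi_j the MA(infinity) weights, this gives
  gamma(k) - sum_i phi_i gamma(k-i) = c_k,
  c_k = sigma^2 * sum_{j=k..q} theta_j psi_{j-k}   (c_k = 0 for k > q),
using gamma(-m) = gamma(m).
psi-weights needed (psi_j = theta_j + sum_i phi_i psi_{j-i}):
  psi_1 = theta_1 + phi_1 = -0.722 + (0.126) = -0.596
Right-hand sides:
  c_0 = sigma^2 (1 + theta_1 psi_1) = 2 * (1 + (-0.722)(-0.596)) = 2 * 1.430312 = 2.860624
  c_1 = sigma^2 theta_1 = 2 * (-0.722) = -1.444
  c_2 = 0
Equations for k = 0 and k = 1 (AR order 1):
  gamma(0) = phi_1 gamma(1) + c_0
  gamma(1) = phi_1 gamma(0) + c_1
Substituting the second into the first: gamma(0) (1 - phi_1^2) = c_0 + phi_1 c_1, so
  gamma(0) = (c_0 + phi_1 c_1) / (1 - phi_1^2) = (2.860624 + (0.126)(-1.444)) / (1 - (0.126)^2) = 2.67868 / 0.984124 = 2.721893.
  gamma(1) = phi_1 gamma(0) + c_1 = (0.126)(2.721893) + (-1.444) = -1.101042.
For k = 2 (> q): gamma(2) = phi_1 gamma(1) = (0.126)(-1.101042) = -0.138731.
Therefore gamma(2) = -0.1387 (to 4 decimal places).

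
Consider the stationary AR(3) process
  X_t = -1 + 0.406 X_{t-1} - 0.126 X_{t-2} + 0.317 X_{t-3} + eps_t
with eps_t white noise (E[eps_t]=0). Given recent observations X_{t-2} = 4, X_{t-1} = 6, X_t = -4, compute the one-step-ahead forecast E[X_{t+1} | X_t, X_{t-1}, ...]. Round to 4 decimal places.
E[X_{t+1} \mid \mathcal F_t] = -2.1120

For an AR(p) model X_t = c + sum_i phi_i X_{t-i} + eps_t, the
one-step-ahead conditional mean is
  E[X_{t+1} | X_t, ...] = c + sum_i phi_i X_{t+1-i}.
Substitute known values:
  E[X_{t+1} | ...] = -1 + (0.406) * (-4) + (-0.126) * (6) + (0.317) * (4)
                   = -2.1120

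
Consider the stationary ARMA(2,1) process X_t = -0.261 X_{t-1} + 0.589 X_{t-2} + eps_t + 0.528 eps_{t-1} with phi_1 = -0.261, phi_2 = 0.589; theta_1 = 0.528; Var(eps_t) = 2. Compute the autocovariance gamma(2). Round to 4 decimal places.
\gamma(2) = 1.6851

Multiply the model equation by X_{t-k} and take expectations. With theta_0 = psi_0 = 1 and psi_j the MA(infinity) weights, this gives
  gamma(k) - sum_i phi_i gamma(k-i) = c_k,
  c_k = sigma^2 * sum_{j=k..q} theta_j psi_{j-k}   (c_k = 0 for k > q),
using gamma(-m) = gamma(m).
psi-weights needed (psi_j = theta_j + sum_i phi_i psi_{j-i}):
  psi_1 = theta_1 + phi_1 = 0.528 + (-0.261) = 0.267
Right-hand sides:
  c_0 = sigma^2 (1 + theta_1 psi_1) = 2 * (1 + (0.528)(0.267)) = 2 * 1.140976 = 2.281952
  c_1 = sigma^2 theta_1 = 2 * (0.528) = 1.056
  c_2 = 0
Equations for k = 0, 1, 2 (AR order 2, c_2 = 0):
  (E0) gamma(0) = phi_1 gamma(1) + phi_2 gamma(2) + c_0
  (E1) gamma(1) = phi_1 gamma(0) + phi_2 gamma(1) + c_1
  (E2) gamma(2) = phi_1 gamma(1) + phi_2 gamma(0)
From (E1): gamma(1) = A gamma(0) + B with
  A = phi_1 / (1 - phi_2) = -0.261 / 0.411 = -0.635036,   B = c_1 / (1 - phi_2) = 1.056 / 0.411 = 2.569343.
Insert (E2) into (E0): gamma(0) (1 - phi_2^2) = phi_1 (1 + phi_2) gamma(1) + c_0.
  phi_1 (1 + phi_2) = (-0.261)(1.589) = -0.414729,   1 - phi_2^2 = 0.653079.
Replace gamma(1) by A gamma(0) + B and collect gamma(0):
  gamma(0) [0.653079 - (-0.414729)(-0.635036)] = (-0.414729)(2.569343) + 2.281952
  gamma(0) * 0.389711 = 1.216371
  gamma(0) = 1.216371 / 0.389711 = 3.121213.
  gamma(1) = A gamma(0) + B = (-0.635036)(3.121213) + (2.569343) = 0.587259.
  gamma(2) = phi_1 gamma(1) + phi_2 gamma(0) = (-0.261)(0.587259) + (0.589)(3.121213) = 1.68512.
Therefore gamma(2) = 1.6851 (to 4 decimal places).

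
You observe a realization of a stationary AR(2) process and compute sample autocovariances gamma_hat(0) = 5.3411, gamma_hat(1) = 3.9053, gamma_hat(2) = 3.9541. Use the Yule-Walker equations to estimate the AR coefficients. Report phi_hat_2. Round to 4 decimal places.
\hat\phi_{2} = 0.4420

The Yule-Walker equations for an AR(p) process read, in matrix form,
  Gamma_p phi = r_p,   with   (Gamma_p)_{ij} = gamma(|i - j|),
                       (r_p)_i = gamma(i),   i,j = 1..p.
Substitute the sample gammas (Toeplitz matrix and right-hand side of size 2):
  Gamma_p = [[5.3411, 3.9053], [3.9053, 5.3411]]
  r_p     = [3.9053, 3.9541]
Written out:
  5.3411 phi_1 + 3.9053 phi_2 = 3.9053
  3.9053 phi_1 + 5.3411 phi_2 = 3.9541
Solve by Cramer's rule:
  det = gamma(0)^2 - gamma(1)^2 = (5.3411)^2 - (3.9053)^2 = 28.52734921 - 15.25136809 = 13.27598112
  phi_hat_1 = [gamma(1) gamma(0) - gamma(1) gamma(2)] / det = [(3.9053)(5.3411) - (3.9053)(3.9541)] / 13.27598112 = 5.4166511 / 13.27598112 = 0.408
  phi_hat_2 = [gamma(0) gamma(2) - gamma(1)^2] / det = [(5.3411)(3.9541) - (3.9053)^2] / 13.27598112 = 5.86787542 / 13.27598112 = 0.442
So phi_hat = [0.4080, 0.4420].
Therefore phi_hat_2 = 0.4420.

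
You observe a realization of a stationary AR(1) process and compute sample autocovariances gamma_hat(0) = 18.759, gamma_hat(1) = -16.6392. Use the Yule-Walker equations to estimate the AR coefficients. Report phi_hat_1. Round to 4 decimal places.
\hat\phi_{1} = -0.8870

The Yule-Walker equations for an AR(p) process read, in matrix form,
  Gamma_p phi = r_p,   with   (Gamma_p)_{ij} = gamma(|i - j|),
                       (r_p)_i = gamma(i),   i,j = 1..p.
Substitute the sample gammas (Toeplitz matrix and right-hand side of size 1):
  Gamma_p = [[18.759]]
  r_p     = [-16.6392]
With p = 1 this is the single equation gamma(0) phi_1 = gamma(1):
  phi_hat_1 = gamma(1) / gamma(0) = -16.6392 / 18.759 = -0.8870.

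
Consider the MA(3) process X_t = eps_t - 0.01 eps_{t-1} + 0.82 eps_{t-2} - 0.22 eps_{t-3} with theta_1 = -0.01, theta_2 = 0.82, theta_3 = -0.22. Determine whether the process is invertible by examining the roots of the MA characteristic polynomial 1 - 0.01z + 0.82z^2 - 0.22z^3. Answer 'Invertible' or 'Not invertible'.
\text{Invertible}

The MA(q) characteristic polynomial is P(z) = 1 - 0.01z + 0.82z^2 - 0.22z^3.
Invertibility requires all roots to lie outside the unit circle, i.e. |z| > 1 for every root.
Degree 3: look for a simple real root z0 first, then factor out (1 - z/z0) and solve the remaining quadratic.
Testing z0 = 4: P(4) = 1 + (-0.01)(4) + (0.82)(4)^2 + (-0.22)(4)^3
  = 1 + (-0.04) + (13.12) + (-14.08) = 0.  So z_0 = 4 is a root, |z_0| = 4.
Divide out the factor (1 - 0.25 z) = (1 - z/z0) (since 1/z0 = 0.25):
  P(z) = (1 - 0.25 z)(1 + (0.24) z + (0.88) z^2)
  [check: z-coef 0.24 - (0.25) = -0.01; z^2-coef 0.88 - (0.25)(0.24) = 0.82; z^3-coef -(0.25)(0.88) = -0.22.]
Remaining roots from the quadratic factor 1 + (0.24) z + (0.88) z^2:
  Set 1 + (0.24) z + (0.88) z^2 = 0, i.e. a z^2 + b z + c = 0 with a = 0.88, b = 0.24, c = 1.
  Discriminant D = b^2 - 4ac = (0.24)^2 - 4*(0.88)*1 = 0.0576 - (3.52) = -3.4624.
  D < 0, so the roots are the complex-conjugate pair z = (-b +/- i sqrt(-D)) / (2a) = -0.1364 +/- 1.0572i.
  For a conjugate pair |z|^2 = z * conj(z) = (product of roots) = c/a = 1/(0.88) = 1.136364, so |z| = sqrt(1.136364) = 1.066 for both roots.
Moduli of all roots: 4.0000, 1.0660, 1.0660.
All moduli strictly greater than 1? Yes.
Verdict: Invertible.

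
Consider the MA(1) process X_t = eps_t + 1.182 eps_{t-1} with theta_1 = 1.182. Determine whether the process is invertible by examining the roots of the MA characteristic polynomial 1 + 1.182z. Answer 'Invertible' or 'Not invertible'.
\text{Not invertible}

The MA(q) characteristic polynomial is P(z) = 1 + 1.182z.
Invertibility requires all roots to lie outside the unit circle, i.e. |z| > 1 for every root.
This is linear in z: 1 + (1.182) z = 0  =>  z = -1/(1.182) = -0.846024,  |z| = 0.846024.
Moduli of all roots: 0.8460.
All moduli strictly greater than 1? No.
Verdict: Not invertible.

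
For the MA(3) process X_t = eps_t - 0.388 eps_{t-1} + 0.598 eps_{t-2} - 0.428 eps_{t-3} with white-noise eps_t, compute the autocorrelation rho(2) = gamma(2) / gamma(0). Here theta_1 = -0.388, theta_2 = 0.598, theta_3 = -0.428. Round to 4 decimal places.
\rho(2) = 0.4518

For an MA(q) process with theta_0 = 1, the autocovariance is
  gamma(k) = sigma^2 * sum_{i=0..q-k} theta_i * theta_{i+k},
and rho(k) = gamma(k) / gamma(0). Sigma^2 cancels.
  numerator   = (1)*(0.598) + (-0.388)*(-0.428) = 0.764064.
  denominator = (1)^2 + (-0.388)^2 + (0.598)^2 + (-0.428)^2 = 1.691332.
  rho(2) = 0.764064 / 1.691332 = 0.4518.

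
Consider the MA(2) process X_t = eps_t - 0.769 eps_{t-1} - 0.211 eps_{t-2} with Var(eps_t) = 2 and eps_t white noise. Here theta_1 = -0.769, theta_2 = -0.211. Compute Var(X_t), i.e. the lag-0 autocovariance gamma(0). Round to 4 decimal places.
\gamma(0) = 3.2718

For an MA(q) process X_t = eps_t + sum_i theta_i eps_{t-i} with
Var(eps_t) = sigma^2, the variance is
  gamma(0) = sigma^2 * (1 + sum_i theta_i^2).
  sum_i theta_i^2 = (-0.769)^2 + (-0.211)^2 = 0.591361 + 0.044521 = 0.635882.
  gamma(0) = 2 * (1 + 0.635882) = 2 * 1.635882 = 3.271764, which rounds to 3.2718.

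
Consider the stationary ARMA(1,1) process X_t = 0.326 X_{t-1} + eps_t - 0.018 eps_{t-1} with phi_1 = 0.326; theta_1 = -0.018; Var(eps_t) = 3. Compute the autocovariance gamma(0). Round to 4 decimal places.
\gamma(0) = 3.3184

Multiply the model equation by X_{t-k} and take expectations. With theta_0 = psi_0 = 1 and psi_j the MA(infinity) weights, this gives
  gamma(k) - sum_i phi_i gamma(k-i) = c_k,
  c_k = sigma^2 * sum_{j=k..q} theta_j psi_{j-k}   (c_k = 0 for k > q),
using gamma(-m) = gamma(m).
psi-weights needed (psi_j = theta_j + sum_i phi_i psi_{j-i}):
  psi_1 = theta_1 + phi_1 = -0.018 + (0.326) = 0.308
Right-hand sides:
  c_0 = sigma^2 (1 + theta_1 psi_1) = 3 * (1 + (-0.018)(0.308)) = 3 * 0.994456 = 2.983368
  c_1 = sigma^2 theta_1 = 3 * (-0.018) = -0.054
  c_2 = 0
Equations for k = 0 and k = 1 (AR order 1):
  gamma(0) = phi_1 gamma(1) + c_0
  gamma(1) = phi_1 gamma(0) + c_1
Substituting the second into the first: gamma(0) (1 - phi_1^2) = c_0 + phi_1 c_1, so
  gamma(0) = (c_0 + phi_1 c_1) / (1 - phi_1^2) = (2.983368 + (0.326)(-0.054)) / (1 - (0.326)^2) = 2.965764 / 0.893724 = 3.318434.
Therefore gamma(0) = 3.3184 (to 4 decimal places).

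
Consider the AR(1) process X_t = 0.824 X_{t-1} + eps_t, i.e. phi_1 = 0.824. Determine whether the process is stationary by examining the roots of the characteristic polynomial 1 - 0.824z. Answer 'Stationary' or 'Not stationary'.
\text{Stationary}

The AR(p) characteristic polynomial is P(z) = 1 - 0.824z.
Stationarity requires all roots to lie outside the unit circle, i.e. |z| > 1 for every root.
This is linear in z: 1 + (-0.824) z = 0  =>  z = -1/(-0.824) = 1.213592,  |z| = 1.213592.
Moduli of all roots: 1.2136.
All moduli strictly greater than 1? Yes.
Verdict: Stationary.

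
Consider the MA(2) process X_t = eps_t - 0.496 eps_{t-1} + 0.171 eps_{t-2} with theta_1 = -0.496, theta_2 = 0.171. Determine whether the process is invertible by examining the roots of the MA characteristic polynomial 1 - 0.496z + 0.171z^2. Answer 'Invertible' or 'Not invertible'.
\text{Invertible}

The MA(q) characteristic polynomial is P(z) = 1 - 0.496z + 0.171z^2.
Invertibility requires all roots to lie outside the unit circle, i.e. |z| > 1 for every root.
Set 1 + (-0.496) z + (0.171) z^2 = 0, i.e. a z^2 + b z + c = 0 with a = 0.171, b = -0.496, c = 1.
Discriminant D = b^2 - 4ac = (-0.496)^2 - 4*(0.171)*1 = 0.246016 - (0.684) = -0.437984.
D < 0, so the roots are the complex-conjugate pair z = (-b +/- i sqrt(-D)) / (2a) = 1.4503 +/- 1.9351i.
For a conjugate pair |z|^2 = z * conj(z) = (product of roots) = c/a = 1/(0.171) = 5.847953, so |z| = sqrt(5.847953) = 2.4183 for both roots.
Moduli of all roots: 2.4183, 2.4183.
All moduli strictly greater than 1? Yes.
Verdict: Invertible.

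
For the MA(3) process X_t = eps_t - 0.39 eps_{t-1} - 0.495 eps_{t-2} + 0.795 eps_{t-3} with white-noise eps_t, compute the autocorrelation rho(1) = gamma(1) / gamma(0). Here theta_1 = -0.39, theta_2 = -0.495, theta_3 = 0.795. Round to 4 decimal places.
\rho(1) = -0.2910

For an MA(q) process with theta_0 = 1, the autocovariance is
  gamma(k) = sigma^2 * sum_{i=0..q-k} theta_i * theta_{i+k},
and rho(k) = gamma(k) / gamma(0). Sigma^2 cancels.
  numerator   = (1)*(-0.39) + (-0.39)*(-0.495) + (-0.495)*(0.795) = -0.590475.
  denominator = (1)^2 + (-0.39)^2 + (-0.495)^2 + (0.795)^2 = 2.02915.
  rho(1) = -0.590475 / 2.02915 = -0.2910.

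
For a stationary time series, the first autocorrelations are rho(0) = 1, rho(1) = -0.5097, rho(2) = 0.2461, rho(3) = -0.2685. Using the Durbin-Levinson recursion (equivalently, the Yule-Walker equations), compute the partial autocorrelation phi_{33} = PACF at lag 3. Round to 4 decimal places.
\phi_{33} = -0.2029

The PACF at lag k is phi_{kk}, the last component of the solution
to the Yule-Walker system G_k phi = r_k where
  (G_k)_{ij} = rho(|i - j|), (r_k)_i = rho(i), i,j = 1..k.
Equivalently, Durbin-Levinson gives phi_{kk} iteratively:
  phi_{11} = rho(1)
  phi_{kk} = [rho(k) - sum_{j=1..k-1} phi_{k-1,j} rho(k-j)]
            / [1 - sum_{j=1..k-1} phi_{k-1,j} rho(j)],
  phi_{k,j} = phi_{k-1,j} - phi_{kk} phi_{k-1,k-j},  j = 1..k-1.
Step k = 1:
  phi_11 = rho(1) = -0.5097.
Step k = 2:
  phi_22 = [rho(2) - phi_11 rho(1)] / [1 - phi_11 rho(1)] = [0.2461 - (-0.5097)(-0.5097)] / [1 - (-0.5097)(-0.5097)]
         = -0.01369409 / 0.74020591 = -0.0185.
  Update: phi_21 = phi_11 - phi_22 phi_11 = -0.5097 - (-0.0185)(-0.5097) = -0.51913.
Step k = 3:
  phi_33 = [rho(3) - phi_21 rho(2) - phi_22 rho(1)] / [1 - phi_21 rho(1) - phi_22 rho(2)]
    numerator   = -0.2685 - (-0.51913)(0.2461) - (-0.0185)(-0.5097) = -0.15017184
    denominator = 1 - (-0.51913)(-0.5097) - (-0.0185)(0.2461) = 0.73995256
  phi_33 = -0.15017184 / 0.73995256 = -0.2029.
Therefore phi_{33} = -0.2029.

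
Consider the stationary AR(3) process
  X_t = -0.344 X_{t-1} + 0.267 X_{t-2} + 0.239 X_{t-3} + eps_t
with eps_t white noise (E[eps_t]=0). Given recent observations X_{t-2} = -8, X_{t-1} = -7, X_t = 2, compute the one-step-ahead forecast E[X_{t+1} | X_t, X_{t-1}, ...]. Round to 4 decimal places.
E[X_{t+1} \mid \mathcal F_t] = -4.4690

For an AR(p) model X_t = c + sum_i phi_i X_{t-i} + eps_t, the
one-step-ahead conditional mean is
  E[X_{t+1} | X_t, ...] = c + sum_i phi_i X_{t+1-i}.
Substitute known values:
  E[X_{t+1} | ...] = (-0.344) * (2) + (0.267) * (-7) + (0.239) * (-8)
                   = -4.4690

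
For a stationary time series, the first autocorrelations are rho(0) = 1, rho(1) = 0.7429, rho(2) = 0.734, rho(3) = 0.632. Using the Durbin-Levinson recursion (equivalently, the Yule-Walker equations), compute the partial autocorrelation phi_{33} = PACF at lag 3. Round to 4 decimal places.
\phi_{33} = 0.0171

The PACF at lag k is phi_{kk}, the last component of the solution
to the Yule-Walker system G_k phi = r_k where
  (G_k)_{ij} = rho(|i - j|), (r_k)_i = rho(i), i,j = 1..k.
Equivalently, Durbin-Levinson gives phi_{kk} iteratively:
  phi_{11} = rho(1)
  phi_{kk} = [rho(k) - sum_{j=1..k-1} phi_{k-1,j} rho(k-j)]
            / [1 - sum_{j=1..k-1} phi_{k-1,j} rho(j)],
  phi_{k,j} = phi_{k-1,j} - phi_{kk} phi_{k-1,k-j},  j = 1..k-1.
Step k = 1:
  phi_11 = rho(1) = 0.7429.
Step k = 2:
  phi_22 = [rho(2) - phi_11 rho(1)] / [1 - phi_11 rho(1)] = [0.734 - (0.7429)(0.7429)] / [1 - (0.7429)(0.7429)]
         = 0.18209959 / 0.44809959 = 0.406382.
  Update: phi_21 = phi_11 - phi_22 phi_11 = 0.7429 - (0.406382)(0.7429) = 0.440999.
Step k = 3:
  phi_33 = [rho(3) - phi_21 rho(2) - phi_22 rho(1)] / [1 - phi_21 rho(1) - phi_22 rho(2)]
    numerator   = 0.632 - (0.440999)(0.734) - (0.406382)(0.7429) = 0.00640569
    denominator = 1 - (0.440999)(0.7429) - (0.406382)(0.734) = 0.3740976
  phi_33 = 0.00640569 / 0.3740976 = 0.0171.
Therefore phi_{33} = 0.0171.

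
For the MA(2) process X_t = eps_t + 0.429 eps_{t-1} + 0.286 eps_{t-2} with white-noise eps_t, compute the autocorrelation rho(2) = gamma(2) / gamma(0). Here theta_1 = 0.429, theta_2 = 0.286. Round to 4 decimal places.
\rho(2) = 0.2259

For an MA(q) process with theta_0 = 1, the autocovariance is
  gamma(k) = sigma^2 * sum_{i=0..q-k} theta_i * theta_{i+k},
and rho(k) = gamma(k) / gamma(0). Sigma^2 cancels.
  numerator   = (1)*(0.286) = 0.286.
  denominator = (1)^2 + (0.429)^2 + (0.286)^2 = 1.265837.
  rho(2) = 0.286 / 1.265837 = 0.2259.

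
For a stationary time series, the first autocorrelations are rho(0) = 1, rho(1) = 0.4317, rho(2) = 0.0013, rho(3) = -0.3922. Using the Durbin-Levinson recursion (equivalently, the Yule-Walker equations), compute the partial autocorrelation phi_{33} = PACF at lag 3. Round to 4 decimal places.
\phi_{33} = -0.3820

The PACF at lag k is phi_{kk}, the last component of the solution
to the Yule-Walker system G_k phi = r_k where
  (G_k)_{ij} = rho(|i - j|), (r_k)_i = rho(i), i,j = 1..k.
Equivalently, Durbin-Levinson gives phi_{kk} iteratively:
  phi_{11} = rho(1)
  phi_{kk} = [rho(k) - sum_{j=1..k-1} phi_{k-1,j} rho(k-j)]
            / [1 - sum_{j=1..k-1} phi_{k-1,j} rho(j)],
  phi_{k,j} = phi_{k-1,j} - phi_{kk} phi_{k-1,k-j},  j = 1..k-1.
Step k = 1:
  phi_11 = rho(1) = 0.4317.
Step k = 2:
  phi_22 = [rho(2) - phi_11 rho(1)] / [1 - phi_11 rho(1)] = [0.0013 - (0.4317)(0.4317)] / [1 - (0.4317)(0.4317)]
         = -0.18506489 / 0.81363511 = -0.227454.
  Update: phi_21 = phi_11 - phi_22 phi_11 = 0.4317 - (-0.227454)(0.4317) = 0.529892.
Step k = 3:
  phi_33 = [rho(3) - phi_21 rho(2) - phi_22 rho(1)] / [1 - phi_21 rho(1) - phi_22 rho(2)]
    numerator   = -0.3922 - (0.529892)(0.0013) - (-0.227454)(0.4317) = -0.29469679
    denominator = 1 - (0.529892)(0.4317) - (-0.227454)(0.0013) = 0.77154129
  phi_33 = -0.29469679 / 0.77154129 = -0.382.
Therefore phi_{33} = -0.3820.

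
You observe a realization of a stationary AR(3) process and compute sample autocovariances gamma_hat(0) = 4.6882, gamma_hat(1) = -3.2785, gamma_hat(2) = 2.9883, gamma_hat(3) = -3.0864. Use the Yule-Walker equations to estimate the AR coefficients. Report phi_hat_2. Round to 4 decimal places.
\hat\phi_{2} = 0.1430

The Yule-Walker equations for an AR(p) process read, in matrix form,
  Gamma_p phi = r_p,   with   (Gamma_p)_{ij} = gamma(|i - j|),
                       (r_p)_i = gamma(i),   i,j = 1..p.
Substitute the sample gammas (Toeplitz matrix and right-hand side of size 3):
  Gamma_p = [[4.6882, -3.2785, 2.9883], [-3.2785, 4.6882, -3.2785], [2.9883, -3.2785, 4.6882]]
  r_p     = [-3.2785, 2.9883, -3.0864]
Written out (R1..R3):
  (R1) 4.6882 phi_1 - 3.2785 phi_2 + 2.9883 phi_3 = -3.2785
  (R2) -3.2785 phi_1 + 4.6882 phi_2 - 3.2785 phi_3 = 2.9883
  (R3) 2.9883 phi_1 - 3.2785 phi_2 + 4.6882 phi_3 = -3.0864
Gaussian elimination:
  R2 <- R2 - (-3.2785/4.6882) R1 = R2 - (-0.699309) R1:  2.395516 phi_2 - 1.188755 phi_3 = 0.695616
  R3 <- R3 - (2.9883/4.6882) R1 = R3 - (0.637409) R1:  -1.188755 phi_2 + 2.783431 phi_3 = -0.996655
  R3 <- R3 - (-1.188755/2.395516) R2 = R3 - (-0.496242) R2:  2.193521 phi_3 = -0.651462
Back-substitution:
  phi_hat_3 = -0.651462 / 2.193521 = -0.296994
  phi_hat_2 = (0.695616 - (-1.188755)(-0.296994)) / 2.395516 = 0.143002
  phi_hat_1 = (-3.2785 - (-3.2785)(0.143002) - (2.9883)(-0.296994)) / 4.6882 = -0.41
So phi_hat = [-0.4100, 0.1430, -0.2970].
Therefore phi_hat_2 = 0.1430.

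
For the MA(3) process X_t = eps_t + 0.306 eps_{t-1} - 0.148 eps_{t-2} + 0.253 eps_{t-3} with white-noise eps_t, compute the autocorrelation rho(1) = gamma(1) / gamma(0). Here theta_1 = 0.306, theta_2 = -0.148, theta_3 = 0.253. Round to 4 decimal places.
\rho(1) = 0.1893

For an MA(q) process with theta_0 = 1, the autocovariance is
  gamma(k) = sigma^2 * sum_{i=0..q-k} theta_i * theta_{i+k},
and rho(k) = gamma(k) / gamma(0). Sigma^2 cancels.
  numerator   = (1)*(0.306) + (0.306)*(-0.148) + (-0.148)*(0.253) = 0.223268.
  denominator = (1)^2 + (0.306)^2 + (-0.148)^2 + (0.253)^2 = 1.179549.
  rho(1) = 0.223268 / 1.179549 = 0.1893.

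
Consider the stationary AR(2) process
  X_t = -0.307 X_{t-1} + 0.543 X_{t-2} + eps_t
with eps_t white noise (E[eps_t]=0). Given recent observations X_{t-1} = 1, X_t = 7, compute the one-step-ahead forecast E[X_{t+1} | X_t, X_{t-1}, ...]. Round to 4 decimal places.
E[X_{t+1} \mid \mathcal F_t] = -1.6060

For an AR(p) model X_t = c + sum_i phi_i X_{t-i} + eps_t, the
one-step-ahead conditional mean is
  E[X_{t+1} | X_t, ...] = c + sum_i phi_i X_{t+1-i}.
Substitute known values:
  E[X_{t+1} | ...] = (-0.307) * (7) + (0.543) * (1)
                   = -1.6060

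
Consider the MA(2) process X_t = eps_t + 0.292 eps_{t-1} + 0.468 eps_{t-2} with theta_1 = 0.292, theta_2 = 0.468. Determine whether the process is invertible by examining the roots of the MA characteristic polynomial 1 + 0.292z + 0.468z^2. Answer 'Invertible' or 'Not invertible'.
\text{Invertible}

The MA(q) characteristic polynomial is P(z) = 1 + 0.292z + 0.468z^2.
Invertibility requires all roots to lie outside the unit circle, i.e. |z| > 1 for every root.
Set 1 + (0.292) z + (0.468) z^2 = 0, i.e. a z^2 + b z + c = 0 with a = 0.468, b = 0.292, c = 1.
Discriminant D = b^2 - 4ac = (0.292)^2 - 4*(0.468)*1 = 0.085264 - (1.872) = -1.786736.
D < 0, so the roots are the complex-conjugate pair z = (-b +/- i sqrt(-D)) / (2a) = -0.312 +/- 1.4281i.
For a conjugate pair |z|^2 = z * conj(z) = (product of roots) = c/a = 1/(0.468) = 2.136752, so |z| = sqrt(2.136752) = 1.4618 for both roots.
Moduli of all roots: 1.4618, 1.4618.
All moduli strictly greater than 1? Yes.
Verdict: Invertible.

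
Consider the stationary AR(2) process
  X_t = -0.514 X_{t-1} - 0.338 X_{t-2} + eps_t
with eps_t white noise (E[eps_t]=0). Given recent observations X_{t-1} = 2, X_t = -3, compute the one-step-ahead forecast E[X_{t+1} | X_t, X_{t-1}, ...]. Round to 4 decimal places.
E[X_{t+1} \mid \mathcal F_t] = 0.8660

For an AR(p) model X_t = c + sum_i phi_i X_{t-i} + eps_t, the
one-step-ahead conditional mean is
  E[X_{t+1} | X_t, ...] = c + sum_i phi_i X_{t+1-i}.
Substitute known values:
  E[X_{t+1} | ...] = (-0.514) * (-3) + (-0.338) * (2)
                   = 0.8660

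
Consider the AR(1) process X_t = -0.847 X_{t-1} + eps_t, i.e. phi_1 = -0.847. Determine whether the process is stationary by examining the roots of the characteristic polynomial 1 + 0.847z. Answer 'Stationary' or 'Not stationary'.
\text{Stationary}

The AR(p) characteristic polynomial is P(z) = 1 + 0.847z.
Stationarity requires all roots to lie outside the unit circle, i.e. |z| > 1 for every root.
This is linear in z: 1 + (0.847) z = 0  =>  z = -1/(0.847) = -1.180638,  |z| = 1.180638.
Moduli of all roots: 1.1806.
All moduli strictly greater than 1? Yes.
Verdict: Stationary.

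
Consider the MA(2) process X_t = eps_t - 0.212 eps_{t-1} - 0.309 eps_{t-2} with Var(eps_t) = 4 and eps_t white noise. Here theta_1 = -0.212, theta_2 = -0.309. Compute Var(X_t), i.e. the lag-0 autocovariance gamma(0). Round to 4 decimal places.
\gamma(0) = 4.5617

For an MA(q) process X_t = eps_t + sum_i theta_i eps_{t-i} with
Var(eps_t) = sigma^2, the variance is
  gamma(0) = sigma^2 * (1 + sum_i theta_i^2).
  sum_i theta_i^2 = (-0.212)^2 + (-0.309)^2 = 0.044944 + 0.095481 = 0.140425.
  gamma(0) = 4 * (1 + 0.140425) = 4 * 1.140425 = 4.5617.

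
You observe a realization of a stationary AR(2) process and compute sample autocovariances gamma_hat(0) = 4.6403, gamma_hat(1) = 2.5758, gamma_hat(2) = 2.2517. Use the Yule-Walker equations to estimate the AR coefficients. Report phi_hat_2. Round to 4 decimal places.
\hat\phi_{2} = 0.2560

The Yule-Walker equations for an AR(p) process read, in matrix form,
  Gamma_p phi = r_p,   with   (Gamma_p)_{ij} = gamma(|i - j|),
                       (r_p)_i = gamma(i),   i,j = 1..p.
Substitute the sample gammas (Toeplitz matrix and right-hand side of size 2):
  Gamma_p = [[4.6403, 2.5758], [2.5758, 4.6403]]
  r_p     = [2.5758, 2.2517]
Written out:
  4.6403 phi_1 + 2.5758 phi_2 = 2.5758
  2.5758 phi_1 + 4.6403 phi_2 = 2.2517
Solve by Cramer's rule:
  det = gamma(0)^2 - gamma(1)^2 = (4.6403)^2 - (2.5758)^2 = 21.53238409 - 6.63474564 = 14.89763845
  phi_hat_1 = [gamma(1) gamma(0) - gamma(1) gamma(2)] / det = [(2.5758)(4.6403) - (2.5758)(2.2517)] / 14.89763845 = 6.15255588 / 14.89763845 = 0.413
  phi_hat_2 = [gamma(0) gamma(2) - gamma(1)^2] / det = [(4.6403)(2.2517) - (2.5758)^2] / 14.89763845 = 3.81381787 / 14.89763845 = 0.256
So phi_hat = [0.4130, 0.2560].
Therefore phi_hat_2 = 0.2560.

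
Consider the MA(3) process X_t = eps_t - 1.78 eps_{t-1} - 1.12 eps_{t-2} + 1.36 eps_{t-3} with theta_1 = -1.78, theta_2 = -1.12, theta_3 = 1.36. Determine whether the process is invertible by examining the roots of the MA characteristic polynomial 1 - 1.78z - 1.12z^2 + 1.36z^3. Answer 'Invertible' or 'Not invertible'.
\text{Not invertible}

The MA(q) characteristic polynomial is P(z) = 1 - 1.78z - 1.12z^2 + 1.36z^3.
Invertibility requires all roots to lie outside the unit circle, i.e. |z| > 1 for every root.
Degree 3: look for a simple real root z0 first, then factor out (1 - z/z0) and solve the remaining quadratic.
Testing z0 = 0.5: P(0.5) = 1 + (-1.78)(0.5) + (-1.12)(0.5)^2 + (1.36)(0.5)^3
  = 1 + (-0.89) + (-0.28) + (0.17) = 0.  So z_0 = 0.5 is a root, |z_0| = 0.5.
Divide out the factor (1 - 2 z) = (1 - z/z0) (since 1/z0 = 2):
  P(z) = (1 - 2 z)(1 + (0.22) z + (-0.68) z^2)
  [check: z-coef 0.22 - (2) = -1.78; z^2-coef -0.68 - (2)(0.22) = -1.12; z^3-coef -(2)(-0.68) = 1.36.]
Remaining roots from the quadratic factor 1 + (0.22) z + (-0.68) z^2:
  Set 1 + (0.22) z + (-0.68) z^2 = 0, i.e. a z^2 + b z + c = 0 with a = -0.68, b = 0.22, c = 1.
  Discriminant D = b^2 - 4ac = (0.22)^2 - 4*(-0.68)*1 = 0.0484 - (-2.72) = 2.7684.
  D >= 0, so the roots are real: z = (-b +/- sqrt(D)) / (2a) = (-0.22 +/- 1.663851) / (-1.36).
    z_1 = (-0.22 + 1.663851) / (-1.36) = -1.0617,   |z_1| = 1.0617.
    z_2 = (-0.22 - 1.663851) / (-1.36) = 1.3852,   |z_2| = 1.3852.
Moduli of all roots: 0.5000, 1.0617, 1.3852.
All moduli strictly greater than 1? No.
Verdict: Not invertible.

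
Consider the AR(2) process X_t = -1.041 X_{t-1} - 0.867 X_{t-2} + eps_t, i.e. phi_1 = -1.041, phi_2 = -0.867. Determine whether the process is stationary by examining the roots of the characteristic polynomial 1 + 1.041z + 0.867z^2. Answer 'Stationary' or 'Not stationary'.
\text{Stationary}

The AR(p) characteristic polynomial is P(z) = 1 + 1.041z + 0.867z^2.
Stationarity requires all roots to lie outside the unit circle, i.e. |z| > 1 for every root.
Set 1 + (1.041) z + (0.867) z^2 = 0, i.e. a z^2 + b z + c = 0 with a = 0.867, b = 1.041, c = 1.
Discriminant D = b^2 - 4ac = (1.041)^2 - 4*(0.867)*1 = 1.083681 - (3.468) = -2.384319.
D < 0, so the roots are the complex-conjugate pair z = (-b +/- i sqrt(-D)) / (2a) = -0.6003 +/- 0.8905i.
For a conjugate pair |z|^2 = z * conj(z) = (product of roots) = c/a = 1/(0.867) = 1.153403, so |z| = sqrt(1.153403) = 1.074 for both roots.
Moduli of all roots: 1.0740, 1.0740.
All moduli strictly greater than 1? Yes.
Verdict: Stationary.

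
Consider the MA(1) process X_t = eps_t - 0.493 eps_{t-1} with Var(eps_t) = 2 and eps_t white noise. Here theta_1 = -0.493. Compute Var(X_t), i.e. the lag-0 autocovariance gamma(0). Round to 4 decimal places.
\gamma(0) = 2.4861

For an MA(q) process X_t = eps_t + sum_i theta_i eps_{t-i} with
Var(eps_t) = sigma^2, the variance is
  gamma(0) = sigma^2 * (1 + sum_i theta_i^2).
  sum_i theta_i^2 = (-0.493)^2 = 0.243049.
  gamma(0) = 2 * (1 + 0.243049) = 2 * 1.243049 = 2.486098, which rounds to 2.4861.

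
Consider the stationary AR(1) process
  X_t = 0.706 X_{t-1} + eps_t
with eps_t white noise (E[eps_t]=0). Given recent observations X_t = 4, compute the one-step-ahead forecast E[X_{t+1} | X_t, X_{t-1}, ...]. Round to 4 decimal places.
E[X_{t+1} \mid \mathcal F_t] = 2.8240

For an AR(p) model X_t = c + sum_i phi_i X_{t-i} + eps_t, the
one-step-ahead conditional mean is
  E[X_{t+1} | X_t, ...] = c + sum_i phi_i X_{t+1-i}.
Substitute known values:
  E[X_{t+1} | ...] = (0.706) * (4)
                   = 2.8240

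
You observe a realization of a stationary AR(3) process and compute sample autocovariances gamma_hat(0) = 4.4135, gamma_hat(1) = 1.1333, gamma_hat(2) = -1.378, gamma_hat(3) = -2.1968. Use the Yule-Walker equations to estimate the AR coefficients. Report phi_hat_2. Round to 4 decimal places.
\hat\phi_{2} = -0.2750

The Yule-Walker equations for an AR(p) process read, in matrix form,
  Gamma_p phi = r_p,   with   (Gamma_p)_{ij} = gamma(|i - j|),
                       (r_p)_i = gamma(i),   i,j = 1..p.
Substitute the sample gammas (Toeplitz matrix and right-hand side of size 3):
  Gamma_p = [[4.4135, 1.1333, -1.378], [1.1333, 4.4135, 1.1333], [-1.378, 1.1333, 4.4135]]
  r_p     = [1.1333, -1.378, -2.1968]
Written out (R1..R3):
  (R1) 4.4135 phi_1 + 1.1333 phi_2 - 1.378 phi_3 = 1.1333
  (R2) 1.1333 phi_1 + 4.4135 phi_2 + 1.1333 phi_3 = -1.378
  (R3) -1.378 phi_1 + 1.1333 phi_2 + 4.4135 phi_3 = -2.1968
Gaussian elimination:
  R2 <- R2 - (1.1333/4.4135) R1 = R2 - (0.25678) R1:  4.122491 phi_2 + 1.487143 phi_3 = -1.669009
  R3 <- R3 - (-1.378/4.4135) R1 = R3 - (-0.312224) R1:  1.487143 phi_2 + 3.983256 phi_3 = -1.842957
  R3 <- R3 - (1.487143/4.122491) R2 = R3 - (0.360739) R2:  3.446785 phi_3 = -1.24088
Back-substitution:
  phi_hat_3 = -1.24088 / 3.446785 = -0.360011
  phi_hat_2 = (-1.669009 - (1.487143)(-0.360011)) / 4.122491 = -0.274985
  phi_hat_1 = (1.1333 - (1.1333)(-0.274985) - (-1.378)(-0.360011)) / 4.4135 = 0.214987
So phi_hat = [0.2150, -0.2750, -0.3600].
Therefore phi_hat_2 = -0.2750.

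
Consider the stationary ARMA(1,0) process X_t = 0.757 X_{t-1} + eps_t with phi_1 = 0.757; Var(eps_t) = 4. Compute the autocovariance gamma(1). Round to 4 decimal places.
\gamma(1) = 7.0921

Multiply the model equation by X_{t-k} and take expectations. With theta_0 = psi_0 = 1 and psi_j the MA(infinity) weights, this gives
  gamma(k) - sum_i phi_i gamma(k-i) = c_k,
  c_k = sigma^2 * sum_{j=k..q} theta_j psi_{j-k}   (c_k = 0 for k > q),
using gamma(-m) = gamma(m).
Pure AR (q = 0): c_0 = sigma^2 = 4, c_k = 0 for k >= 1.
Equations for k = 0 and k = 1 (AR order 1):
  gamma(0) = phi_1 gamma(1) + c_0
  gamma(1) = phi_1 gamma(0) + c_1
Substituting the second into the first: gamma(0) (1 - phi_1^2) = c_0 + phi_1 c_1, so
  gamma(0) = c_0 / (1 - phi_1^2) = 4 / (1 - (0.757)^2) = 4 / 0.426951 = 9.368757.
  gamma(1) = phi_1 gamma(0) = (0.757)(9.368757) = 7.092149.
Therefore gamma(1) = 7.0921 (to 4 decimal places).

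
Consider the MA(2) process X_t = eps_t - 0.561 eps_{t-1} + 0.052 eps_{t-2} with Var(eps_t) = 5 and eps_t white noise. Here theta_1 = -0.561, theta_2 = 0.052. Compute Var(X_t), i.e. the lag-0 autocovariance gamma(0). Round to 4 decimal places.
\gamma(0) = 6.5871

For an MA(q) process X_t = eps_t + sum_i theta_i eps_{t-i} with
Var(eps_t) = sigma^2, the variance is
  gamma(0) = sigma^2 * (1 + sum_i theta_i^2).
  sum_i theta_i^2 = (-0.561)^2 + (0.052)^2 = 0.314721 + 0.002704 = 0.317425.
  gamma(0) = 5 * (1 + 0.317425) = 5 * 1.317425 = 6.587125, which rounds to 6.5871.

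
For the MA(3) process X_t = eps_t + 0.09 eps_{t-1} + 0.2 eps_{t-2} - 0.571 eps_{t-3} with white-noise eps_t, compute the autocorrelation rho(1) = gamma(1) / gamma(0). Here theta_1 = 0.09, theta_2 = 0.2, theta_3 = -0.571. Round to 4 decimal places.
\rho(1) = -0.0045

For an MA(q) process with theta_0 = 1, the autocovariance is
  gamma(k) = sigma^2 * sum_{i=0..q-k} theta_i * theta_{i+k},
and rho(k) = gamma(k) / gamma(0). Sigma^2 cancels.
  numerator   = (1)*(0.09) + (0.09)*(0.2) + (0.2)*(-0.571) = -0.0062.
  denominator = (1)^2 + (0.09)^2 + (0.2)^2 + (-0.571)^2 = 1.374141.
  rho(1) = -0.0062 / 1.374141 = -0.0045.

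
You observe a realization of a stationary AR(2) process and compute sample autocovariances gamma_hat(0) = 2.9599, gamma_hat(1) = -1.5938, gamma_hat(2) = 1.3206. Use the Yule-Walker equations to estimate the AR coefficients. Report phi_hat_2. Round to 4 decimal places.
\hat\phi_{2} = 0.2200

The Yule-Walker equations for an AR(p) process read, in matrix form,
  Gamma_p phi = r_p,   with   (Gamma_p)_{ij} = gamma(|i - j|),
                       (r_p)_i = gamma(i),   i,j = 1..p.
Substitute the sample gammas (Toeplitz matrix and right-hand side of size 2):
  Gamma_p = [[2.9599, -1.5938], [-1.5938, 2.9599]]
  r_p     = [-1.5938, 1.3206]
Written out:
  2.9599 phi_1 - 1.5938 phi_2 = -1.5938
  -1.5938 phi_1 + 2.9599 phi_2 = 1.3206
Solve by Cramer's rule:
  det = gamma(0)^2 - gamma(1)^2 = (2.9599)^2 - (-1.5938)^2 = 8.76100801 - 2.54019844 = 6.22080957
  phi_hat_1 = [gamma(1) gamma(0) - gamma(1) gamma(2)] / det = [(-1.5938)(2.9599) - (-1.5938)(1.3206)] / 6.22080957 = -2.61271634 / 6.22080957 = -0.42
  phi_hat_2 = [gamma(0) gamma(2) - gamma(1)^2] / det = [(2.9599)(1.3206) - (-1.5938)^2] / 6.22080957 = 1.3686455 / 6.22080957 = 0.22
So phi_hat = [-0.4200, 0.2200].
Therefore phi_hat_2 = 0.2200.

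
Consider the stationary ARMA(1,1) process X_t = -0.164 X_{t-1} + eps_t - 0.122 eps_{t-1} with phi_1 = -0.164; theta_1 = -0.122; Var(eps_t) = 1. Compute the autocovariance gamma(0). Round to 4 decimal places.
\gamma(0) = 1.0841

Multiply the model equation by X_{t-k} and take expectations. With theta_0 = psi_0 = 1 and psi_j the MA(infinity) weights, this gives
  gamma(k) - sum_i phi_i gamma(k-i) = c_k,
  c_k = sigma^2 * sum_{j=k..q} theta_j psi_{j-k}   (c_k = 0 for k > q),
using gamma(-m) = gamma(m).
psi-weights needed (psi_j = theta_j + sum_i phi_i psi_{j-i}):
  psi_1 = theta_1 + phi_1 = -0.122 + (-0.164) = -0.286
Right-hand sides:
  c_0 = sigma^2 (1 + theta_1 psi_1) = 1 * (1 + (-0.122)(-0.286)) = 1 * 1.034892 = 1.034892
  c_1 = sigma^2 theta_1 = 1 * (-0.122) = -0.122
  c_2 = 0
Equations for k = 0 and k = 1 (AR order 1):
  gamma(0) = phi_1 gamma(1) + c_0
  gamma(1) = phi_1 gamma(0) + c_1
Substituting the second into the first: gamma(0) (1 - phi_1^2) = c_0 + phi_1 c_1, so
  gamma(0) = (c_0 + phi_1 c_1) / (1 - phi_1^2) = (1.034892 + (-0.164)(-0.122)) / (1 - (-0.164)^2) = 1.0549 / 0.973104 = 1.084057.
Therefore gamma(0) = 1.0841 (to 4 decimal places).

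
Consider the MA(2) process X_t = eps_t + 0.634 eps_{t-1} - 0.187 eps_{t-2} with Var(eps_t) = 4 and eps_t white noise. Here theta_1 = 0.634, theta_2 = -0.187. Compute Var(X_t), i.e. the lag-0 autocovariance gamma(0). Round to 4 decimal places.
\gamma(0) = 5.7477

For an MA(q) process X_t = eps_t + sum_i theta_i eps_{t-i} with
Var(eps_t) = sigma^2, the variance is
  gamma(0) = sigma^2 * (1 + sum_i theta_i^2).
  sum_i theta_i^2 = (0.634)^2 + (-0.187)^2 = 0.401956 + 0.034969 = 0.436925.
  gamma(0) = 4 * (1 + 0.436925) = 4 * 1.436925 = 5.7477.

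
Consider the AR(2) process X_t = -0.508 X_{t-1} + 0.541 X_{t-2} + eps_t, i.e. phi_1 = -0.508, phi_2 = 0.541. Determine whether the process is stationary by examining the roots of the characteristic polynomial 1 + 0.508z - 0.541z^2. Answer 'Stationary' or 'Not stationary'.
\text{Not stationary}

The AR(p) characteristic polynomial is P(z) = 1 + 0.508z - 0.541z^2.
Stationarity requires all roots to lie outside the unit circle, i.e. |z| > 1 for every root.
Set 1 + (0.508) z + (-0.541) z^2 = 0, i.e. a z^2 + b z + c = 0 with a = -0.541, b = 0.508, c = 1.
Discriminant D = b^2 - 4ac = (0.508)^2 - 4*(-0.541)*1 = 0.258064 - (-2.164) = 2.422064.
D >= 0, so the roots are real: z = (-b +/- sqrt(D)) / (2a) = (-0.508 +/- 1.556298) / (-1.082).
  z_1 = (-0.508 + 1.556298) / (-1.082) = -0.9689,   |z_1| = 0.9689.
  z_2 = (-0.508 - 1.556298) / (-1.082) = 1.9079,   |z_2| = 1.9079.
Moduli of all roots: 0.9689, 1.9079.
All moduli strictly greater than 1? No.
Verdict: Not stationary.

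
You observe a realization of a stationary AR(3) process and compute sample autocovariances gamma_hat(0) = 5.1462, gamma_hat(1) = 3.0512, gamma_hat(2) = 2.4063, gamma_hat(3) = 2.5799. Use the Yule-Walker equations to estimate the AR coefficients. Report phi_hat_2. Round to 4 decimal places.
\hat\phi_{2} = 0.0490

The Yule-Walker equations for an AR(p) process read, in matrix form,
  Gamma_p phi = r_p,   with   (Gamma_p)_{ij} = gamma(|i - j|),
                       (r_p)_i = gamma(i),   i,j = 1..p.
Substitute the sample gammas (Toeplitz matrix and right-hand side of size 3):
  Gamma_p = [[5.1462, 3.0512, 2.4063], [3.0512, 5.1462, 3.0512], [2.4063, 3.0512, 5.1462]]
  r_p     = [3.0512, 2.4063, 2.5799]
Written out (R1..R3):
  (R1) 5.1462 phi_1 + 3.0512 phi_2 + 2.4063 phi_3 = 3.0512
  (R2) 3.0512 phi_1 + 5.1462 phi_2 + 3.0512 phi_3 = 2.4063
  (R3) 2.4063 phi_1 + 3.0512 phi_2 + 5.1462 phi_3 = 2.5799
Gaussian elimination:
  R2 <- R2 - (3.0512/5.1462) R1 = R2 - (0.592904) R1:  3.337133 phi_2 + 1.624496 phi_3 = 0.597233
  R3 <- R3 - (2.4063/5.1462) R1 = R3 - (0.467588) R1:  1.624496 phi_2 + 4.021044 phi_3 = 1.153196
  R3 <- R3 - (1.624496/3.337133) R2 = R3 - (0.486794) R2:  3.230249 phi_3 = 0.862467
Back-substitution:
  phi_hat_3 = 0.862467 / 3.230249 = 0.266997
  phi_hat_2 = (0.597233 - (1.624496)(0.266997)) / 3.337133 = 0.048993
  phi_hat_1 = (3.0512 - (3.0512)(0.048993) - (2.4063)(0.266997)) / 5.1462 = 0.439011
So phi_hat = [0.4390, 0.0490, 0.2670].
Therefore phi_hat_2 = 0.0490.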